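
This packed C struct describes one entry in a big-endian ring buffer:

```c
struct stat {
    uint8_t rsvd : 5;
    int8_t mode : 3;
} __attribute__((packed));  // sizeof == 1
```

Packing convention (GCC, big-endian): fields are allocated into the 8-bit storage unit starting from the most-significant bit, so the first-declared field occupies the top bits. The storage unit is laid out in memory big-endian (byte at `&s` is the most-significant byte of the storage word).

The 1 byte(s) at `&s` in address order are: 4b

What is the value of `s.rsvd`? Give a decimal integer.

[0]=0x4b (big-endian) → word 0x4b
rsvd [3+:5] = (word>>3) & 0x1f = 9  ←
mode [0+:3] = (word>>0) & 0x7 = 3

9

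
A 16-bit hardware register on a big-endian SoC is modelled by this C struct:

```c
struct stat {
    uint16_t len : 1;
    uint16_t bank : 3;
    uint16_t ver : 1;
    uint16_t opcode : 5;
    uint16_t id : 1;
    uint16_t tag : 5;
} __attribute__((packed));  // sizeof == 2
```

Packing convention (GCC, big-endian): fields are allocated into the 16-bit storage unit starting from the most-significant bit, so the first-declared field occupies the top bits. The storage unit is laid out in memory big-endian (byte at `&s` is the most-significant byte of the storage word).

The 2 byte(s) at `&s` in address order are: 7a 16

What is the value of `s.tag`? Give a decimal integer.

[0]=0x7a [1]=0x16 (big-endian) → word 0x7a16
len:1 @ bit 15 → (0x7a16>>15)&0x1 = 0x0
bank:3 @ bit 12 → (0x7a16>>12)&0x7 = 0x7
ver:1 @ bit 11 → (0x7a16>>11)&0x1 = 0x1
opcode:5 @ bit 6 → (0x7a16>>6)&0x1f = 0x8
id:1 @ bit 5 → (0x7a16>>5)&0x1 = 0x0
tag:5 @ bit 0 → (0x7a16>>0)&0x1f = 0x16  ←

22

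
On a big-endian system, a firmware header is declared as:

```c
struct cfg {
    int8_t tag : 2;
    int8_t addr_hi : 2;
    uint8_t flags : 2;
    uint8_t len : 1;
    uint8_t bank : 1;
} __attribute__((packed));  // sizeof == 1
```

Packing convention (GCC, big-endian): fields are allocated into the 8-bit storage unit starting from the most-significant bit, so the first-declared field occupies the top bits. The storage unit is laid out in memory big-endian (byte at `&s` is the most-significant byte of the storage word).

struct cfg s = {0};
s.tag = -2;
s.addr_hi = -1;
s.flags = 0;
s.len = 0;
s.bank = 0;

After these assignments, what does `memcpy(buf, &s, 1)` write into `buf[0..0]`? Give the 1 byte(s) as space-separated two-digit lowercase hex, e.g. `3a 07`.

[6+:2] tag=-2 & 0x3 = 0x2; word=0x80
[4+:2] addr_hi=-1 & 0x3 = 0x3; word=0xb0
[2+:2] flags=0 & 0x3 = 0x0; word=0xb0
[1+:1] len=0 & 0x1 = 0x0; word=0xb0
[0+:1] bank=0 & 0x1 = 0x0; word=0xb0
word = 0xb0 → big-endian bytes:
  [0]=0xb0

b0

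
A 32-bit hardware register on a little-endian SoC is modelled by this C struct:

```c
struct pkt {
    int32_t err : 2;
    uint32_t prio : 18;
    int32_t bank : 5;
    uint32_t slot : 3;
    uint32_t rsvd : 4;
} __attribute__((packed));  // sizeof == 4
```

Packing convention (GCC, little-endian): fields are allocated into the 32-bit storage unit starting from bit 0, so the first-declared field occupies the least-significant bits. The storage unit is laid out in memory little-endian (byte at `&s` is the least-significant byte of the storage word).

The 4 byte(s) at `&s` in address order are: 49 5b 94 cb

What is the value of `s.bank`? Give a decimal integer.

-7

[0]=0x49 [1]=0x5b [2]=0x94 [3]=0xcb (little-endian) → word 0xcb945b49
err:2 @ bit 0 → (0xcb945b49>>0)&0x3 = 0x1
prio:18 @ bit 2 → (0xcb945b49>>2)&0x3ffff = 0x116d2
bank:5 @ bit 20 → (0xcb945b49>>20)&0x1f = 0x19  ←
slot:3 @ bit 25 → (0xcb945b49>>25)&0x7 = 0x5
rsvd:4 @ bit 28 → (0xcb945b49>>28)&0xf = 0xc
bank signed 5b, MSB=1: 25 - 32 = -7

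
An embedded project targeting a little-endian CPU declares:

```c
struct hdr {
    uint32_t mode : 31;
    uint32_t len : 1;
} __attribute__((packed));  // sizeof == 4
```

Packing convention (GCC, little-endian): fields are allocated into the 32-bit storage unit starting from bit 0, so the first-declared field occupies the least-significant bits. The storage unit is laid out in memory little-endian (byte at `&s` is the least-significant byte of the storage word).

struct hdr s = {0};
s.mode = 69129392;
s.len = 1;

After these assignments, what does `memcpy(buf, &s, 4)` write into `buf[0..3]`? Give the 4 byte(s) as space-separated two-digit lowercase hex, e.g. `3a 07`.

[0+:31] mode=69129392 & 0x7fffffff = 0x41ed4b0; word=0x041ed4b0
[31+:1] len=1 & 0x1 = 0x1; word=0x841ed4b0
word = 0x841ed4b0 → little-endian bytes:
  [0]=0xb0  [1]=0xd4  [2]=0x1e  [3]=0x84

b0 d4 1e 84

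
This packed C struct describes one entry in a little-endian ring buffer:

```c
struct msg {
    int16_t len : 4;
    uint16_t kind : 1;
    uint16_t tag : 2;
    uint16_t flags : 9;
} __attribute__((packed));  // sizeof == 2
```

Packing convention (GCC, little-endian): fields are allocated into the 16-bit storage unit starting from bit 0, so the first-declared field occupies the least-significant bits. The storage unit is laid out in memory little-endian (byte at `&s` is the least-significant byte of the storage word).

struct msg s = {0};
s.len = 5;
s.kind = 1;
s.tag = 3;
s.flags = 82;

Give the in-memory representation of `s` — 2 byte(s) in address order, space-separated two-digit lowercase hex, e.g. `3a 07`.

len (4b) val=5 bits=0x5 at bit 0: 0x0005
kind (1b) val=1 bits=0x1 at bit 4: 0x0015
tag (2b) val=3 bits=0x3 at bit 5: 0x0075
flags (9b) val=82 bits=0x52 at bit 7: 0x2975
word = 0x2975 → little-endian bytes:
  [0]=0x75  [1]=0x29

75 29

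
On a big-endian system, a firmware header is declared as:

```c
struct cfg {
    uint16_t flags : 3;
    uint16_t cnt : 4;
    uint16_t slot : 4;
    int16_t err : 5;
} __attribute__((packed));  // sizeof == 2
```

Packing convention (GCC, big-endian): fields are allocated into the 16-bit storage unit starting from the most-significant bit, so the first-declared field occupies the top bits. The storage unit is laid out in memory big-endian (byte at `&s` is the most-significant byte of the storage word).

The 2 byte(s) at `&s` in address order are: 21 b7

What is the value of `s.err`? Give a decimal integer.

-9

[0]=0x21 [1]=0xb7 (big-endian) → word 0x21b7
flags:3 @ bit 13 → (0x21b7>>13)&0x7 = 0x1
cnt:4 @ bit 9 → (0x21b7>>9)&0xf = 0x0
slot:4 @ bit 5 → (0x21b7>>5)&0xf = 0xd
err:5 @ bit 0 → (0x21b7>>0)&0x1f = 0x17  ←
err signed 5b, MSB=1: 23 - 32 = -9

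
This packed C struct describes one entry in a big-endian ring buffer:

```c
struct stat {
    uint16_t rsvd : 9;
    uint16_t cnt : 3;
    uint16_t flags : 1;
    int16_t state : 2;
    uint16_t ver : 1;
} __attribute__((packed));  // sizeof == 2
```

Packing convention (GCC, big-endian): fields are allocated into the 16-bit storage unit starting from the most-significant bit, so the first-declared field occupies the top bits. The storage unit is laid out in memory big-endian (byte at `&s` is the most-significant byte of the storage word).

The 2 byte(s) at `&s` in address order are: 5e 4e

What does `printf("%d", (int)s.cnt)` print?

[0]=0x5e [1]=0x4e (big-endian) → word 0x5e4e
rsvd [7+:9] = (word>>7) & 0x1ff = 188
cnt [4+:3] = (word>>4) & 0x7 = 4  ←
flags [3+:1] = (word>>3) & 0x1 = 1
state [1+:2] = (word>>1) & 0x3 = 3
ver [0+:1] = (word>>0) & 0x1 = 0

4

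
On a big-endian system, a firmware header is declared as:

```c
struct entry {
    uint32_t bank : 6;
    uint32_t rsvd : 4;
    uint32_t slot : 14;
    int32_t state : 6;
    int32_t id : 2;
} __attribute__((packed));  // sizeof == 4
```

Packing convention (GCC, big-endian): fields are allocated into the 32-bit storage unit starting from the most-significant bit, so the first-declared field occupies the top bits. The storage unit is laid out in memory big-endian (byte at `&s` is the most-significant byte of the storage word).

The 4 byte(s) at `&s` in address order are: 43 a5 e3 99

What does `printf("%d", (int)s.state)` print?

[0]=0x43 [1]=0xa5 [2]=0xe3 [3]=0x99 (big-endian) → word 0x43a5e399
bank [26+:6] = (word>>26) & 0x3f = 16
rsvd [22+:4] = (word>>22) & 0xf = 14
slot [8+:14] = (word>>8) & 0x3fff = 9699
state [2+:6] = (word>>2) & 0x3f = 38  ←
id [0+:2] = (word>>0) & 0x3 = 1
state signed 6b, MSB=1: 38 - 64 = -26

-26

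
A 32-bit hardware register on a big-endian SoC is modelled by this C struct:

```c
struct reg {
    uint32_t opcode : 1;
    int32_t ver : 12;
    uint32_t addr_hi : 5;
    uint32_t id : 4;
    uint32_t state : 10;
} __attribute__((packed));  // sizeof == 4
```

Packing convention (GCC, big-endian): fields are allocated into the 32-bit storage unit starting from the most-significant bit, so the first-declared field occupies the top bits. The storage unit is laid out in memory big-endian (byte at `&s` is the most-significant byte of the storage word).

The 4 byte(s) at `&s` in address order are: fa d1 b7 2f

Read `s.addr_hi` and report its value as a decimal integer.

6

[0]=0xfa [1]=0xd1 [2]=0xb7 [3]=0x2f (big-endian) → word 0xfad1b72f
opcode [31+:1] = (word>>31) & 0x1 = 1
ver [19+:12] = (word>>19) & 0xfff = 3930
addr_hi [14+:5] = (word>>14) & 0x1f = 6  ←
id [10+:4] = (word>>10) & 0xf = 13
state [0+:10] = (word>>0) & 0x3ff = 815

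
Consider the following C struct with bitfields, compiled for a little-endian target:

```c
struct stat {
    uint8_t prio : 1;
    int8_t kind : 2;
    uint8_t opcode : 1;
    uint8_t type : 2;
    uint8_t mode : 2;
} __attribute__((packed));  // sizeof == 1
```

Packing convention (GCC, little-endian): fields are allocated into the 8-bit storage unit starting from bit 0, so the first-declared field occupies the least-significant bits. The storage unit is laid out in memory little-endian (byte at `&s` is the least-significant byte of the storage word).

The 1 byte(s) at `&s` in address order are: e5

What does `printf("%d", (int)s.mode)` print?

[0]=0xe5 (little-endian) → word 0xe5
prio:1 @ bit 0 → (0xe5>>0)&0x1 = 0x1
kind:2 @ bit 1 → (0xe5>>1)&0x3 = 0x2
opcode:1 @ bit 3 → (0xe5>>3)&0x1 = 0x0
type:2 @ bit 4 → (0xe5>>4)&0x3 = 0x2
mode:2 @ bit 6 → (0xe5>>6)&0x3 = 0x3  ←

3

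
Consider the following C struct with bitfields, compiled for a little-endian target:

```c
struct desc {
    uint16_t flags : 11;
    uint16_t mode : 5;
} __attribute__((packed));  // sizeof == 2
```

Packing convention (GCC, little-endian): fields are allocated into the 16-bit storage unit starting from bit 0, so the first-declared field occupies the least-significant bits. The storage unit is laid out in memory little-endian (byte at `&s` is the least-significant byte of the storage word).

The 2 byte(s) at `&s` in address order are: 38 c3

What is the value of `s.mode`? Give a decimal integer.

24

[0]=0x38 [1]=0xc3 (little-endian) → word 0xc338
flags:11 @ bit 0 → (0xc338>>0)&0x7ff = 0x338
mode:5 @ bit 11 → (0xc338>>11)&0x1f = 0x18  ←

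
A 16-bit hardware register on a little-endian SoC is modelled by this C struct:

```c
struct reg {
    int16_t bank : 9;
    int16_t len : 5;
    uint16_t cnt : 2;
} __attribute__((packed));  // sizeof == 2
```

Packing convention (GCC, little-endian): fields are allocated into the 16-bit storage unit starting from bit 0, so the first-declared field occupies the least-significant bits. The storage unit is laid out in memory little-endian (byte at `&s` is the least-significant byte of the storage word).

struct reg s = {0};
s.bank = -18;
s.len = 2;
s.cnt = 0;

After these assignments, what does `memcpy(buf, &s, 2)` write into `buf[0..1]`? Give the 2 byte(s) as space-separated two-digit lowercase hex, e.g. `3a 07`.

[0+:9] bank=-18 & 0x1ff = 0x1ee; word=0x01ee
[9+:5] len=2 & 0x1f = 0x2; word=0x05ee
[14+:2] cnt=0 & 0x3 = 0x0; word=0x05ee
word = 0x05ee → little-endian bytes:
  [0]=0xee  [1]=0x05

ee 05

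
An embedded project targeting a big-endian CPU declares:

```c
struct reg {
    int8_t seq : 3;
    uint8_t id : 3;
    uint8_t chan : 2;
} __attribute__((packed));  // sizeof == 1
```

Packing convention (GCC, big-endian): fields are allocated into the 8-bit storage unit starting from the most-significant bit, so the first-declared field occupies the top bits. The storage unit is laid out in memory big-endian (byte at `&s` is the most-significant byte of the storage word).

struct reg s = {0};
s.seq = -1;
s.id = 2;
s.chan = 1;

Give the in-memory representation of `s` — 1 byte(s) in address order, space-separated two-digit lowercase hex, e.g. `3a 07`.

e9

seq:3 = -1 → 0x7 << 5 → word 0xe0
id:3 = 2 → 0x2 << 2 → word 0xe8
chan:2 = 1 → 0x1 << 0 → word 0xe9
word = 0xe9 → big-endian bytes:
  [0]=0xe9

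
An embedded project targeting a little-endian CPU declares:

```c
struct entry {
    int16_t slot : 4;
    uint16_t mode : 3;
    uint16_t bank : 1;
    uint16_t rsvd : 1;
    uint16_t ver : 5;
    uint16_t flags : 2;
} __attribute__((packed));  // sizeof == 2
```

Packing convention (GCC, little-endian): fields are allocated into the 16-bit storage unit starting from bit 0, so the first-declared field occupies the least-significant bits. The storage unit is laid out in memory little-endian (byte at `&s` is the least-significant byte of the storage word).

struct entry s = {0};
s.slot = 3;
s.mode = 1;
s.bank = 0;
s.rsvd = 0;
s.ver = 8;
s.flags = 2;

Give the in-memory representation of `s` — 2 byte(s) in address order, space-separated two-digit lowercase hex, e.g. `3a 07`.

slot:4 = 3 → 0x3 << 0 → word 0x0003
mode:3 = 1 → 0x1 << 4 → word 0x0013
bank:1 = 0 → 0x0 << 7 → word 0x0013
rsvd:1 = 0 → 0x0 << 8 → word 0x0013
ver:5 = 8 → 0x8 << 9 → word 0x1013
flags:2 = 2 → 0x2 << 14 → word 0x9013
word = 0x9013 → little-endian bytes:
  [0]=0x13  [1]=0x90

13 90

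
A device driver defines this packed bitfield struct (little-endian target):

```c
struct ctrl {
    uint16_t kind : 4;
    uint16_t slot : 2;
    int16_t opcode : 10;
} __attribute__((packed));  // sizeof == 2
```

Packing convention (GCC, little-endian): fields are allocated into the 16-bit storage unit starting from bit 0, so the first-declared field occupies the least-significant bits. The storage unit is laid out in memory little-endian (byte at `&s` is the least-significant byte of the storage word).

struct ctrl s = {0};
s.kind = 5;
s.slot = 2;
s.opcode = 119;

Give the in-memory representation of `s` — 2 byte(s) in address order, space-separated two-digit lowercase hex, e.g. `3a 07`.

e5 1d

kind:4 = 5 → 0x5 << 0 → word 0x0005
slot:2 = 2 → 0x2 << 4 → word 0x0025
opcode:10 = 119 → 0x77 << 6 → word 0x1de5
word = 0x1de5 → little-endian bytes:
  [0]=0xe5  [1]=0x1d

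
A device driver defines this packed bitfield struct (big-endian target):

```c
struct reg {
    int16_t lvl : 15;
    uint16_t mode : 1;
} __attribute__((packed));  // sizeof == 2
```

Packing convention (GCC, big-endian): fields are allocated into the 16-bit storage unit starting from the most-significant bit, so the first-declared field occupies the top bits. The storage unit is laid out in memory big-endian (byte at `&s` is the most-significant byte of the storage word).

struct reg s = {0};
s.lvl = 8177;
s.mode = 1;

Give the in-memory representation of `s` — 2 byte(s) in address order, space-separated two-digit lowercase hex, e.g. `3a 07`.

3f e3

lvl:15 = 8177 → 0x1ff1 << 1 → word 0x3fe2
mode:1 = 1 → 0x1 << 0 → word 0x3fe3
word = 0x3fe3 → big-endian bytes:
  [0]=0x3f  [1]=0xe3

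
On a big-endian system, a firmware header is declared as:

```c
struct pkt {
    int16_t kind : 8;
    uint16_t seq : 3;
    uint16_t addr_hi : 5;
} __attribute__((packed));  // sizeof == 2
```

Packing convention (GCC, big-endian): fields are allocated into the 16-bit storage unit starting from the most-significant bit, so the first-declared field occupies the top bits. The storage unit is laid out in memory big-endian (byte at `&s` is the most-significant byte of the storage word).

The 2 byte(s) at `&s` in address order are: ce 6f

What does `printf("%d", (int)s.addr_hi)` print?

[0]=0xce [1]=0x6f (big-endian) → word 0xce6f
kind:8 @ bit 8 → (0xce6f>>8)&0xff = 0xce
seq:3 @ bit 5 → (0xce6f>>5)&0x7 = 0x3
addr_hi:5 @ bit 0 → (0xce6f>>0)&0x1f = 0xf  ←

15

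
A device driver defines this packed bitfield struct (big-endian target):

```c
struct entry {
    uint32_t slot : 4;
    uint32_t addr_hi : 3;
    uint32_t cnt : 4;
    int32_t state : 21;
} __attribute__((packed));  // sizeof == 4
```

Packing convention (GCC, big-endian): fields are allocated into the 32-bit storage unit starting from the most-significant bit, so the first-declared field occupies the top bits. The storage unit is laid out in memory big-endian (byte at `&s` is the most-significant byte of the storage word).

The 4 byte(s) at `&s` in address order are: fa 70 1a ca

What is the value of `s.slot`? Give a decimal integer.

[0]=0xfa [1]=0x70 [2]=0x1a [3]=0xca (big-endian) → word 0xfa701aca
slot [28+:4] = (word>>28) & 0xf = 15  ←
addr_hi [25+:3] = (word>>25) & 0x7 = 5
cnt [21+:4] = (word>>21) & 0xf = 3
state [0+:21] = (word>>0) & 0x1fffff = 1055434

15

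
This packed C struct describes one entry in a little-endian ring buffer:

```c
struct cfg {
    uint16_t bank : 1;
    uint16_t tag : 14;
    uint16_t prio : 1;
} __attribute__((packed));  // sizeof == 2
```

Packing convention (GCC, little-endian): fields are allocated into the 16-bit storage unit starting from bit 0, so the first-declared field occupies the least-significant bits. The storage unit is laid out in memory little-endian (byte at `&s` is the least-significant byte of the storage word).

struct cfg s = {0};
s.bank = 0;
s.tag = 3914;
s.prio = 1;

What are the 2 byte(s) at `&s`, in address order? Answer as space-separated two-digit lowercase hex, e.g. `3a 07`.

bank (1b) val=0 bits=0x0 at bit 0: 0x0000
tag (14b) val=3914 bits=0xf4a at bit 1: 0x1e94
prio (1b) val=1 bits=0x1 at bit 15: 0x9e94
word = 0x9e94 → little-endian bytes:
  [0]=0x94  [1]=0x9e

94 9e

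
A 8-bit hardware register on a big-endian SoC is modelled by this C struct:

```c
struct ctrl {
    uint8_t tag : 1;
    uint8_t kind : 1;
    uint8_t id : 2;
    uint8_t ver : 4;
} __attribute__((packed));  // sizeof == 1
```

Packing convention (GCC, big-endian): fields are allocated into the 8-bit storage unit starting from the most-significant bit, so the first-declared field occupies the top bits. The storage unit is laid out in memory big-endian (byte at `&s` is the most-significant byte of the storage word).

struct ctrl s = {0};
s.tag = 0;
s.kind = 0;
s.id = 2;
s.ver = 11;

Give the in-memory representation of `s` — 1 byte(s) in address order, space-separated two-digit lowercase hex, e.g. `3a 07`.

tag (1b) val=0 bits=0x0 at bit 7: 0x00
kind (1b) val=0 bits=0x0 at bit 6: 0x00
id (2b) val=2 bits=0x2 at bit 4: 0x20
ver (4b) val=11 bits=0xb at bit 0: 0x2b
word = 0x2b → big-endian bytes:
  [0]=0x2b

2b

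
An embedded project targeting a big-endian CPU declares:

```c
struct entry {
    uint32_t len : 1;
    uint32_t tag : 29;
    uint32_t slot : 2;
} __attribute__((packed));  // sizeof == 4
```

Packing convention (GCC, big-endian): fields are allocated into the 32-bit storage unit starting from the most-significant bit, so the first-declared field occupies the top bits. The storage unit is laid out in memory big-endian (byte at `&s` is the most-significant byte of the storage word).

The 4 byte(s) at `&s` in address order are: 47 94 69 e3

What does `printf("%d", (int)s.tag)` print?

[0]=0x47 [1]=0x94 [2]=0x69 [3]=0xe3 (big-endian) → word 0x479469e3
len [31+:1] = (word>>31) & 0x1 = 0
tag [2+:29] = (word>>2) & 0x1fffffff = 300227192  ←
slot [0+:2] = (word>>0) & 0x3 = 3

300227192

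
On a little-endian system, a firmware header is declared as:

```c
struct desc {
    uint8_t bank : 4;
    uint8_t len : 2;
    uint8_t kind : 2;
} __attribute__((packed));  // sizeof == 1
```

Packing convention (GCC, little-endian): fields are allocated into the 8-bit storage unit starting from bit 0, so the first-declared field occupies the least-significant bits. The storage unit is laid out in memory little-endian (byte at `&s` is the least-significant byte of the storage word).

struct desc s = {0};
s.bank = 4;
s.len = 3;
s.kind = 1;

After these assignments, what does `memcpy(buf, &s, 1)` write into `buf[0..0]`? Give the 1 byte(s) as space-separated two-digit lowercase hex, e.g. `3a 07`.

74

[0+:4] bank=4 & 0xf = 0x4; word=0x04
[4+:2] len=3 & 0x3 = 0x3; word=0x34
[6+:2] kind=1 & 0x3 = 0x1; word=0x74
word = 0x74 → little-endian bytes:
  [0]=0x74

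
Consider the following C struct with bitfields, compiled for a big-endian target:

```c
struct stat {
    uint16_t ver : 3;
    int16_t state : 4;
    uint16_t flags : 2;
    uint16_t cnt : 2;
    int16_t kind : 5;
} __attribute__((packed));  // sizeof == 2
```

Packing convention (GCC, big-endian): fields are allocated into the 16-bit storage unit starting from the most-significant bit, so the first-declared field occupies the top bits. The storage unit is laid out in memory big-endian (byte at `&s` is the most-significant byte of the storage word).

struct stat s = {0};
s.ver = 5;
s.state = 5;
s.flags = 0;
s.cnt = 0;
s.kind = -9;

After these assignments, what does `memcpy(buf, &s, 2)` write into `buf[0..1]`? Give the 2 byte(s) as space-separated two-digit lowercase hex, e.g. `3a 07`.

aa 17

[13+:3] ver=5 & 0x7 = 0x5; word=0xa000
[9+:4] state=5 & 0xf = 0x5; word=0xaa00
[7+:2] flags=0 & 0x3 = 0x0; word=0xaa00
[5+:2] cnt=0 & 0x3 = 0x0; word=0xaa00
[0+:5] kind=-9 & 0x1f = 0x17; word=0xaa17
word = 0xaa17 → big-endian bytes:
  [0]=0xaa  [1]=0x17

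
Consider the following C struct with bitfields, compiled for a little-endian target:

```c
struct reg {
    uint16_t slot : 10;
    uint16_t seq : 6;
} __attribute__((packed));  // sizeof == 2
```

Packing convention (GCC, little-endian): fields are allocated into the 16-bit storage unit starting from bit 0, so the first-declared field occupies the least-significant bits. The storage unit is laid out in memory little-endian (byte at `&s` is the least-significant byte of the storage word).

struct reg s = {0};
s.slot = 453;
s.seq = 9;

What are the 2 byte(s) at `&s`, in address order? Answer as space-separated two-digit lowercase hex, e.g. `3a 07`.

slot:10 = 453 → 0x1c5 << 0 → word 0x01c5
seq:6 = 9 → 0x9 << 10 → word 0x25c5
word = 0x25c5 → little-endian bytes:
  [0]=0xc5  [1]=0x25

c5 25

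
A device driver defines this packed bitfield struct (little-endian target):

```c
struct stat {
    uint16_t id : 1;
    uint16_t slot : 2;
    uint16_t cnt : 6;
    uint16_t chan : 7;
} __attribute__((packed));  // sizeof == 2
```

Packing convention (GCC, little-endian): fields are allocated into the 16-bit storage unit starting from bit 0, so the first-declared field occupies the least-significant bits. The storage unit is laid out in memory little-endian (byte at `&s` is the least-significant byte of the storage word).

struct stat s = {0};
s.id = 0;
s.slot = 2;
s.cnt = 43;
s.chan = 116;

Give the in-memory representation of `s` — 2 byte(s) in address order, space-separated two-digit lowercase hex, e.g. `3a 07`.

5c e9

id (1b) val=0 bits=0x0 at bit 0: 0x0000
slot (2b) val=2 bits=0x2 at bit 1: 0x0004
cnt (6b) val=43 bits=0x2b at bit 3: 0x015c
chan (7b) val=116 bits=0x74 at bit 9: 0xe95c
word = 0xe95c → little-endian bytes:
  [0]=0x5c  [1]=0xe9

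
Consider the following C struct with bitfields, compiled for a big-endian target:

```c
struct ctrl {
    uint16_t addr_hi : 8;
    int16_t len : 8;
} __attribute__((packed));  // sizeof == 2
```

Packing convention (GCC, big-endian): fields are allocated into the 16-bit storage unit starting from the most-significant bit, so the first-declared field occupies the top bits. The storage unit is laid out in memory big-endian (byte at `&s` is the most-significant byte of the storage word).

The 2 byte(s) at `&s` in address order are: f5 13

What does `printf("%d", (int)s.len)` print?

19

[0]=0xf5 [1]=0x13 (big-endian) → word 0xf513
addr_hi [8+:8] = (word>>8) & 0xff = 245
len [0+:8] = (word>>0) & 0xff = 19  ←
len signed 8b, MSB=0: value = 19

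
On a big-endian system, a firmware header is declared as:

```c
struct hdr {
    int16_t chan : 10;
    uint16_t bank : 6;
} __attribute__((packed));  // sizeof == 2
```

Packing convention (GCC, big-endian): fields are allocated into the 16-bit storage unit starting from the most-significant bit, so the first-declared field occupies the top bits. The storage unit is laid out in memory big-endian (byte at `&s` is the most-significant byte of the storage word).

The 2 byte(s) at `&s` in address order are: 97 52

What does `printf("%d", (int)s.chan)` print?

[0]=0x97 [1]=0x52 (big-endian) → word 0x9752
chan:10 @ bit 6 → (0x9752>>6)&0x3ff = 0x25d  ←
bank:6 @ bit 0 → (0x9752>>0)&0x3f = 0x12
chan signed 10b, MSB=1: 605 - 1024 = -419

-419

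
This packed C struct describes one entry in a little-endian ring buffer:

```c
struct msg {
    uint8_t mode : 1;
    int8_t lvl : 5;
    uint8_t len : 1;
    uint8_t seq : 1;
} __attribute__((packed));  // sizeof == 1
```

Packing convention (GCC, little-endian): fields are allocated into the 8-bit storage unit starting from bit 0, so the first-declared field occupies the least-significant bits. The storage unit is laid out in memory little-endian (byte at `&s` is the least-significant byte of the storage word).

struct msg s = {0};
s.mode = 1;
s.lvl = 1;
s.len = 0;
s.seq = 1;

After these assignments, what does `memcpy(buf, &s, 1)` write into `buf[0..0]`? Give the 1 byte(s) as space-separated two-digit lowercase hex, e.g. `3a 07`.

[0+:1] mode=1 & 0x1 = 0x1; word=0x01
[1+:5] lvl=1 & 0x1f = 0x1; word=0x03
[6+:1] len=0 & 0x1 = 0x0; word=0x03
[7+:1] seq=1 & 0x1 = 0x1; word=0x83
word = 0x83 → little-endian bytes:
  [0]=0x83

83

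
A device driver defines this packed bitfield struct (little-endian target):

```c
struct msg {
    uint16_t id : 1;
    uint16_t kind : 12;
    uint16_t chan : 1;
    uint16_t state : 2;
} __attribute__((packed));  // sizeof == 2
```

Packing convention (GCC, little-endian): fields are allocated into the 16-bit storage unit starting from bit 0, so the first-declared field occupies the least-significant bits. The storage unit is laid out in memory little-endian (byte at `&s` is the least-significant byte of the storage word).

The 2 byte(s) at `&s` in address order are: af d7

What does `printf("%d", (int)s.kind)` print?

3031

[0]=0xaf [1]=0xd7 (little-endian) → word 0xd7af
id [0+:1] = (word>>0) & 0x1 = 1
kind [1+:12] = (word>>1) & 0xfff = 3031  ←
chan [13+:1] = (word>>13) & 0x1 = 0
state [14+:2] = (word>>14) & 0x3 = 3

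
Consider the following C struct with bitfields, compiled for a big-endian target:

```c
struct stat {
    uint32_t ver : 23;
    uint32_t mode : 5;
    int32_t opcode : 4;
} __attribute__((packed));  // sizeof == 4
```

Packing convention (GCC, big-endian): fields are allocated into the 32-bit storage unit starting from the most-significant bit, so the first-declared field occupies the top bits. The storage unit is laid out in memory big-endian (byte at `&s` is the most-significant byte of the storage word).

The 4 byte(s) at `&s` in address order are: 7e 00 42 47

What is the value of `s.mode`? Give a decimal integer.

[0]=0x7e [1]=0x00 [2]=0x42 [3]=0x47 (big-endian) → word 0x7e004247
ver [9+:23] = (word>>9) & 0x7fffff = 4128801
mode [4+:5] = (word>>4) & 0x1f = 4  ←
opcode [0+:4] = (word>>0) & 0xf = 7

4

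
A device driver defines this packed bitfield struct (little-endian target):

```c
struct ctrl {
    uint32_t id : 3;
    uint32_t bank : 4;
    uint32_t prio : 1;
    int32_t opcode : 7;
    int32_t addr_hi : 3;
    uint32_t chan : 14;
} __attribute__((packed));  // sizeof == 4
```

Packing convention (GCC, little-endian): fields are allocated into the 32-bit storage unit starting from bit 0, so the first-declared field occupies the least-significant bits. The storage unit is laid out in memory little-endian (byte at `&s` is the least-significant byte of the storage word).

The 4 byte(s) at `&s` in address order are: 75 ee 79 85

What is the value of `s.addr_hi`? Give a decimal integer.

[0]=0x75 [1]=0xee [2]=0x79 [3]=0x85 (little-endian) → word 0x8579ee75
id:3 @ bit 0 → (0x8579ee75>>0)&0x7 = 0x5
bank:4 @ bit 3 → (0x8579ee75>>3)&0xf = 0xe
prio:1 @ bit 7 → (0x8579ee75>>7)&0x1 = 0x0
opcode:7 @ bit 8 → (0x8579ee75>>8)&0x7f = 0x6e
addr_hi:3 @ bit 15 → (0x8579ee75>>15)&0x7 = 0x3  ←
chan:14 @ bit 18 → (0x8579ee75>>18)&0x3fff = 0x215e
addr_hi signed 3b, MSB=0: value = 3

3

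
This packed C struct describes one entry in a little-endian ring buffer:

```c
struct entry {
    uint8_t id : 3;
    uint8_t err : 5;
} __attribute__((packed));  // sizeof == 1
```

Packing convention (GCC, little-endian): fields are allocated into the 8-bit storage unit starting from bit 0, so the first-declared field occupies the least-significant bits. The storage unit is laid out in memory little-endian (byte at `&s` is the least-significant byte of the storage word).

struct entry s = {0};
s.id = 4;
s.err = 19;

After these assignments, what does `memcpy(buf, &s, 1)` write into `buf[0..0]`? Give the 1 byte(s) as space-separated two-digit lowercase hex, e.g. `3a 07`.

id:3 = 4 → 0x4 << 0 → word 0x04
err:5 = 19 → 0x13 << 3 → word 0x9c
word = 0x9c → little-endian bytes:
  [0]=0x9c

9c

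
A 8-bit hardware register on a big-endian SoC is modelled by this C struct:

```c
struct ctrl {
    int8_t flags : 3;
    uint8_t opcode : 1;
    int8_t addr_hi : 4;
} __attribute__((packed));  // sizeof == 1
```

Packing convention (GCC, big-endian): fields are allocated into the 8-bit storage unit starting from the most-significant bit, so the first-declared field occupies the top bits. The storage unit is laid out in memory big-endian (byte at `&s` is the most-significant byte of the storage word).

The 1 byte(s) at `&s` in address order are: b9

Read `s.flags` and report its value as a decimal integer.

-3

[0]=0xb9 (big-endian) → word 0xb9
flags:3 @ bit 5 → (0xb9>>5)&0x7 = 0x5  ←
opcode:1 @ bit 4 → (0xb9>>4)&0x1 = 0x1
addr_hi:4 @ bit 0 → (0xb9>>0)&0xf = 0x9
flags signed 3b, MSB=1: 5 - 8 = -3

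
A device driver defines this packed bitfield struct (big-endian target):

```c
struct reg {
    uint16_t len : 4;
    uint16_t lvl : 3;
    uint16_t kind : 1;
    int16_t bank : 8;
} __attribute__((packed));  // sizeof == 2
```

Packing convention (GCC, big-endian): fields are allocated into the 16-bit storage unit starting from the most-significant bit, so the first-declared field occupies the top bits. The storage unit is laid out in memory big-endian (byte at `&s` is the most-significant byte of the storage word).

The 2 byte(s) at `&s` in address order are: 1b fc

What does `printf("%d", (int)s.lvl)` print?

5

[0]=0x1b [1]=0xfc (big-endian) → word 0x1bfc
len [12+:4] = (word>>12) & 0xf = 1
lvl [9+:3] = (word>>9) & 0x7 = 5  ←
kind [8+:1] = (word>>8) & 0x1 = 1
bank [0+:8] = (word>>0) & 0xff = 252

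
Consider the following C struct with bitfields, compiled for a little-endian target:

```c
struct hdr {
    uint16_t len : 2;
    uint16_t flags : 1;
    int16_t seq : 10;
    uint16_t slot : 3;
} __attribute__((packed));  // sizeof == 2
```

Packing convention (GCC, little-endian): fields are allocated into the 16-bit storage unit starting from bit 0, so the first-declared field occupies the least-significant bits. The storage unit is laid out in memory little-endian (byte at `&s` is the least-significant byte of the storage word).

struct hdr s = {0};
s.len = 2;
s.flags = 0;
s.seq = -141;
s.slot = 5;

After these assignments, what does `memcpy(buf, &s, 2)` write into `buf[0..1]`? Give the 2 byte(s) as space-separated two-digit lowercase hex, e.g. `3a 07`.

9a bb

len (2b) val=2 bits=0x2 at bit 0: 0x0002
flags (1b) val=0 bits=0x0 at bit 2: 0x0002
seq (10b) val=-141 bits=0x373 at bit 3: 0x1b9a
slot (3b) val=5 bits=0x5 at bit 13: 0xbb9a
word = 0xbb9a → little-endian bytes:
  [0]=0x9a  [1]=0xbb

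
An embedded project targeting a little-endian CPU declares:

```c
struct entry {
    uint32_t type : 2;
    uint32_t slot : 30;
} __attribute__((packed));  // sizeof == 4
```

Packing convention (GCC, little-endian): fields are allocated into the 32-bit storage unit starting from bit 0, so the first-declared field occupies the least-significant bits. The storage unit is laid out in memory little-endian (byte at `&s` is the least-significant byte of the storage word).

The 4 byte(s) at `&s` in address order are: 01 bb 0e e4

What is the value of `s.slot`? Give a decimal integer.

956542656

[0]=0x01 [1]=0xbb [2]=0x0e [3]=0xe4 (little-endian) → word 0xe40ebb01
type [0+:2] = (word>>0) & 0x3 = 1
slot [2+:30] = (word>>2) & 0x3fffffff = 956542656  ←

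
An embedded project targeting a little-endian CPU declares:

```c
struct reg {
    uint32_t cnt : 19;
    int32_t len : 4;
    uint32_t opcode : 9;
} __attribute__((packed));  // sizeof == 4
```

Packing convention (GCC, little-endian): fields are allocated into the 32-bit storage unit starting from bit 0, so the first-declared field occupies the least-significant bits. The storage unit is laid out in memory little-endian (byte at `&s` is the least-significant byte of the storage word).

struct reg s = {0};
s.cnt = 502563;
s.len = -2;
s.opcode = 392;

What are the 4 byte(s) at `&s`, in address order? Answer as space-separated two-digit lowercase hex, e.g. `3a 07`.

23 ab 77 c4

cnt (19b) val=502563 bits=0x7ab23 at bit 0: 0x0007ab23
len (4b) val=-2 bits=0xe at bit 19: 0x0077ab23
opcode (9b) val=392 bits=0x188 at bit 23: 0xc477ab23
word = 0xc477ab23 → little-endian bytes:
  [0]=0x23  [1]=0xab  [2]=0x77  [3]=0xc4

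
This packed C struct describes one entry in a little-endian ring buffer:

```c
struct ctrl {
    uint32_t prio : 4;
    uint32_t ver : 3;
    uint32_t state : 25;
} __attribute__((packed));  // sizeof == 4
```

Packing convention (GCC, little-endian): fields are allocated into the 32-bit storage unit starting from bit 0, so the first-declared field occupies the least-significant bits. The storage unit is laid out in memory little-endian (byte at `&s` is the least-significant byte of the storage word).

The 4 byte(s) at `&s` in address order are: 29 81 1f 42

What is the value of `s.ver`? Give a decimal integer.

2

[0]=0x29 [1]=0x81 [2]=0x1f [3]=0x42 (little-endian) → word 0x421f8129
prio:4 @ bit 0 → (0x421f8129>>0)&0xf = 0x9
ver:3 @ bit 4 → (0x421f8129>>4)&0x7 = 0x2  ←
state:25 @ bit 7 → (0x421f8129>>7)&0x1ffffff = 0x843f02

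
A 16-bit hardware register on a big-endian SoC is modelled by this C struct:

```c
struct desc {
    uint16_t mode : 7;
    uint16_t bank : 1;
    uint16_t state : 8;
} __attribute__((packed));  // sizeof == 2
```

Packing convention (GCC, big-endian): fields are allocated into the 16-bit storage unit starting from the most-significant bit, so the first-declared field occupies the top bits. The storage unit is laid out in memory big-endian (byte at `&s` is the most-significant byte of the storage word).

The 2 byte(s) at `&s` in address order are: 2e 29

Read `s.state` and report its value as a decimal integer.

41

[0]=0x2e [1]=0x29 (big-endian) → word 0x2e29
mode:7 @ bit 9 → (0x2e29>>9)&0x7f = 0x17
bank:1 @ bit 8 → (0x2e29>>8)&0x1 = 0x0
state:8 @ bit 0 → (0x2e29>>0)&0xff = 0x29  ←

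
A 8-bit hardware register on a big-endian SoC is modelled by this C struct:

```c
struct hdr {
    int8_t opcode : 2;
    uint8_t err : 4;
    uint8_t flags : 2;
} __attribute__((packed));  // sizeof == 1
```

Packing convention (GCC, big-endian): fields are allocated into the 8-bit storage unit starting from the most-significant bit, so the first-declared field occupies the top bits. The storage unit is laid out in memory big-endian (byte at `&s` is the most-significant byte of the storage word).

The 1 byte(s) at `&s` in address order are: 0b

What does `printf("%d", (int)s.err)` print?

2

[0]=0x0b (big-endian) → word 0x0b
opcode:2 @ bit 6 → (0x0b>>6)&0x3 = 0x0
err:4 @ bit 2 → (0x0b>>2)&0xf = 0x2  ←
flags:2 @ bit 0 → (0x0b>>0)&0x3 = 0x3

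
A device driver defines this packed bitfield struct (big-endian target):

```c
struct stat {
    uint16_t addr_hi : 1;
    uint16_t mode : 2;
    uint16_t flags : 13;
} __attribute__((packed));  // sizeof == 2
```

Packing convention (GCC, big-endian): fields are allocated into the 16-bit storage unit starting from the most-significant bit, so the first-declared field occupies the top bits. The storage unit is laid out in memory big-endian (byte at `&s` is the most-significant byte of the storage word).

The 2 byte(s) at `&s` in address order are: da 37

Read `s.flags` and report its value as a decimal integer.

[0]=0xda [1]=0x37 (big-endian) → word 0xda37
addr_hi [15+:1] = (word>>15) & 0x1 = 1
mode [13+:2] = (word>>13) & 0x3 = 2
flags [0+:13] = (word>>0) & 0x1fff = 6711  ←

6711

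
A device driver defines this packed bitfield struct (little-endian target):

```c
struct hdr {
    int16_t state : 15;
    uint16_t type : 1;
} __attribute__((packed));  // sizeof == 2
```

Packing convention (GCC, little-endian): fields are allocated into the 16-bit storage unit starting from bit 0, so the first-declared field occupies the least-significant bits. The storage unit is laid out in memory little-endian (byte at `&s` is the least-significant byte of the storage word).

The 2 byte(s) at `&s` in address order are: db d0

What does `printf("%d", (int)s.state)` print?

[0]=0xdb [1]=0xd0 (little-endian) → word 0xd0db
state [0+:15] = (word>>0) & 0x7fff = 20699  ←
type [15+:1] = (word>>15) & 0x1 = 1
state signed 15b, MSB=1: 20699 - 32768 = -12069

-12069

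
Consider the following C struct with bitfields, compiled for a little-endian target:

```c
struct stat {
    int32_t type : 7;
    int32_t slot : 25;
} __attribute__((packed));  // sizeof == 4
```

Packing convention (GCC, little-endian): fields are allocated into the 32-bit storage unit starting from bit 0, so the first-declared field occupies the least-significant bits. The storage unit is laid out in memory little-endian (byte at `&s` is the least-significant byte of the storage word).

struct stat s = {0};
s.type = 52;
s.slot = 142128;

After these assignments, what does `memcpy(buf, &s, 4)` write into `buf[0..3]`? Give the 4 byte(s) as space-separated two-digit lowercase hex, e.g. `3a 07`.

34 98 15 01

type (7b) val=52 bits=0x34 at bit 0: 0x00000034
slot (25b) val=142128 bits=0x22b30 at bit 7: 0x01159834
word = 0x01159834 → little-endian bytes:
  [0]=0x34  [1]=0x98  [2]=0x15  [3]=0x01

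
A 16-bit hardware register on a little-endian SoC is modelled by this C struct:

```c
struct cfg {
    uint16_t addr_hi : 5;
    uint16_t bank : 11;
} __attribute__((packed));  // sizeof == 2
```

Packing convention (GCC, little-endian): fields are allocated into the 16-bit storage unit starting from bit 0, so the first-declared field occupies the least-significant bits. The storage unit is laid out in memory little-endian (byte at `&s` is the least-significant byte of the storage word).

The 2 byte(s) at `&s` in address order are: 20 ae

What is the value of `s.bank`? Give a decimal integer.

1393

[0]=0x20 [1]=0xae (little-endian) → word 0xae20
addr_hi:5 @ bit 0 → (0xae20>>0)&0x1f = 0x0
bank:11 @ bit 5 → (0xae20>>5)&0x7ff = 0x571  ←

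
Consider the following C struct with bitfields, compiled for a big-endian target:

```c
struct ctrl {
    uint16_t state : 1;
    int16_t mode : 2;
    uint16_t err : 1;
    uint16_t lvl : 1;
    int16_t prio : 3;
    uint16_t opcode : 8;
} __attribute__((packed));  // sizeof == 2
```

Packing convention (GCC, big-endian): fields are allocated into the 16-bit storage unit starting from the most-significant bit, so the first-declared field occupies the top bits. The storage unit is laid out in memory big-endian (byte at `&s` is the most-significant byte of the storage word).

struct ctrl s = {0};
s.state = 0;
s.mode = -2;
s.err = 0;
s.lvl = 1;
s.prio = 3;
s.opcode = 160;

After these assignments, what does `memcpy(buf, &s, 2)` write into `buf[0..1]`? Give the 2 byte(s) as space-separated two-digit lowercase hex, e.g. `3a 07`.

state (1b) val=0 bits=0x0 at bit 15: 0x0000
mode (2b) val=-2 bits=0x2 at bit 13: 0x4000
err (1b) val=0 bits=0x0 at bit 12: 0x4000
lvl (1b) val=1 bits=0x1 at bit 11: 0x4800
prio (3b) val=3 bits=0x3 at bit 8: 0x4b00
opcode (8b) val=160 bits=0xa0 at bit 0: 0x4ba0
word = 0x4ba0 → big-endian bytes:
  [0]=0x4b  [1]=0xa0

4b a0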